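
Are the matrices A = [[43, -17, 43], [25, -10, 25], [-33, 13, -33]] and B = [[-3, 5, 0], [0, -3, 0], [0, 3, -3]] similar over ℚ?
trace(A) = 0 but trace(B) = -9. The trace is a similarity invariant, so A and B are not similar.

No.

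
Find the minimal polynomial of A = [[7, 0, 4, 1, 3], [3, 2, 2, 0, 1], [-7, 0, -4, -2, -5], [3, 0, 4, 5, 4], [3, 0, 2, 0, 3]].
The characteristic polynomial factors as (x - 3)^3(x - 2)^2. The minimal polynomial is ∏(x - λ)^{k_λ} where k_λ is the size of the largest Jordan block at λ.

For λ = 2: rank(A - 2I) = 3, and the largest Jordan block has size 1 (the smallest k with rank((A - 2I)^k) = rank((A - 2I)^(k+1))).
For λ = 3: rank(A - 3I) = 4, and the largest Jordan block has size 3 (the smallest k with rank((A - 3I)^k) = rank((A - 3I)^(k+1))).

So m_A(x) = (x - 3)^3(x - 2).

m_A(x) = (x - 3)^3(x - 2)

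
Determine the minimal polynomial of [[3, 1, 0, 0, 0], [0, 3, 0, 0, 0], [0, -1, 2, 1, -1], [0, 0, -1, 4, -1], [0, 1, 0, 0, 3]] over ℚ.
m_A(x) = (x - 3)^2

The characteristic polynomial factors as (x - 3)^5. The minimal polynomial is ∏(x - λ)^{k_λ} where k_λ is the size of the largest Jordan block at λ.

For λ = 3: rank(A - 3I) = 2, and the largest Jordan block has size 2 (the smallest k with rank((A - 3I)^k) = rank((A - 3I)^(k+1))).

So m_A(x) = (x - 3)^2.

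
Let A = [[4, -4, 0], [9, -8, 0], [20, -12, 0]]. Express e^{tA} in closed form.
e^{tA} = [[(6*t + 1)*e^{-2*t}, -4*t*e^{-2*t}, 0], [9*t*e^{-2*t}, (1 - 6*t)*e^{-2*t}, 0], [(-6*t + 13*e^{2*t} - 13)*e^{-2*t}, 4*(t - 2*e^{2*t} + 2)*e^{-2*t}, 1]]

A has Jordan form J = [[-2, 1, 0], [0, -2, 0], [0, 0, 0]] with A = PJP^{-1}, so e^{tA} = P e^{tJ} P^{-1}.

For a Jordan block J_k(λ), e^{tJ_k(λ)} = e^{λt} · (I + tN + t^2 N^2/2! + ... + t^{k-1} N^{k-1}/(k-1)!) where N is the nilpotent superdiagonal part.

Assembling the blocks and conjugating back gives the entries of e^{tA} as shown above.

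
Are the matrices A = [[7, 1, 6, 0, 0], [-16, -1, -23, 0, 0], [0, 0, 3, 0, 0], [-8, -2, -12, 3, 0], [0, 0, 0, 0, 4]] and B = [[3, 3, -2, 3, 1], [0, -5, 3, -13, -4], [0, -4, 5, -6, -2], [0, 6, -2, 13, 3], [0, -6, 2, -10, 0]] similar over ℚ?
Yes.

Two matrices over a field are similar if and only if they have the same invariant factors.

Both A and B have characteristic polynomial (x - 4)(x - 3)^4 and minimal polynomial (x - 4)(x - 3)^3. Computing further, both have invariant factors x - 3, (x - 4)(x - 3)^3. Hence A and B are similar.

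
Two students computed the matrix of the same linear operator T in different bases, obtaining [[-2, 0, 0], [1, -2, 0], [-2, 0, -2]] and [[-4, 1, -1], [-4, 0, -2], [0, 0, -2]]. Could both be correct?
Two matrices over a field are similar if and only if they have the same invariant factors.

Both A and B have characteristic polynomial (x + 2)^3 and minimal polynomial (x + 2)^2. Computing further, both have invariant factors x + 2, (x + 2)^2. Hence A and B are similar.

Yes.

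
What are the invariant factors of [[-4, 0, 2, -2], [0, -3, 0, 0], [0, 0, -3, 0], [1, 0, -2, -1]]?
The Jordan structure of A has elementary divisors (x + 3), (x + 3), (x + 3), (x + 2). Arranging the block sizes at each eigenvalue in decreasing order and taking row products gives the invariant factors.

Invariant factors (smallest first, each dividing the next): x + 3, x + 3, (x + 2)(x + 3).

Check: the last factor (x + 2)(x + 3) is the minimal polynomial, and the product (x + 2)(x + 3)^3 is the characteristic polynomial.

x + 3, x + 3, (x + 2)(x + 3)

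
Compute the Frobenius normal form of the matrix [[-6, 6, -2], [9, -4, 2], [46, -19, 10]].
R = [[0, 0, -2], [1, 0, 0], [0, 1, 0]]

The invariant factors of A (the non-unit diagonal entries of the Smith normal form of xI - A over ℚ[x]) are x^3 + 2, each dividing the next. The characteristic polynomial is their product, x^3 + 2.

The rational canonical form is the block-diagonal matrix of companion matrices C(f_i):
R = [[0, 0, -2], [1, 0, 0], [0, 1, 0]].

Note the characteristic polynomial does not split into linear factors over ℚ, so A has no Jordan form over ℚ; the rational canonical form exists over any field.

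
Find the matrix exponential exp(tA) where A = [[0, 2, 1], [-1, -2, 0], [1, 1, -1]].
e^{tA} = [[(t + 1)*e^{-t}, t*(t + 4)*e^{-t}/2, t*(t + 2)*e^{-t}/2], [-t*e^{-t}, (-t^2/2 - t + 1)*e^{-t}, -t^2*e^{-t}/2], [t*e^{-t}, t*(t + 2)*e^{-t}/2, (t^2 + 2)*e^{-t}/2]]

A has Jordan form J = [[-1, 1, 0], [0, -1, 1], [0, 0, -1]] with A = PJP^{-1}, so e^{tA} = P e^{tJ} P^{-1}.

For a Jordan block J_k(λ), e^{tJ_k(λ)} = e^{λt} · (I + tN + t^2 N^2/2! + ... + t^{k-1} N^{k-1}/(k-1)!) where N is the nilpotent superdiagonal part.

Assembling the blocks and conjugating back gives the entries of e^{tA} as shown above.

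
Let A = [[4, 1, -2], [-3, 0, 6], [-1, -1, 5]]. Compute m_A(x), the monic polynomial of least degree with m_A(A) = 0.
m_A(x) = (x - 3)^2

The characteristic polynomial factors as (x - 3)^3. The minimal polynomial is ∏(x - λ)^{k_λ} where k_λ is the size of the largest Jordan block at λ.

For λ = 3: rank(A - 3I) = 1, and the largest Jordan block has size 2 (the smallest k with rank((A - 3I)^k) = rank((A - 3I)^(k+1))).

So m_A(x) = (x - 3)^2.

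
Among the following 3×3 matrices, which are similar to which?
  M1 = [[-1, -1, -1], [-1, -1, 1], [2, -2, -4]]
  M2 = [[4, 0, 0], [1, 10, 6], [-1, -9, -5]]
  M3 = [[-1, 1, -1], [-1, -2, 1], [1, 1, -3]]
Characteristic polynomials: χ_{M1} = (x + 2)^3, χ_{M2} = (x - 4)^2(x - 1), χ_{M3} = (x + 2)^3.

{M1}: invariant factors x + 2, (x + 2)^2.

{M2}: invariant factors (x - 4)^2(x - 1).

{M3}: invariant factors (x + 2)^3.

Matrices are similar if and only if their invariant-factor lists agree; the partition into similarity classes is {M1}, {M2}, {M3}.

3 classes: {M1}, {M2}, {M3}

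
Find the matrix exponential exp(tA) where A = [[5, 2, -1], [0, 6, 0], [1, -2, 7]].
e^{tA} = [[(1 - t)*e^{6*t}, 2*t*e^{6*t}, -t*e^{6*t}], [0, e^{6*t}, 0], [t*e^{6*t}, -2*t*e^{6*t}, (t + 1)*e^{6*t}]]

A has Jordan form J = [[6, 1, 0], [0, 6, 0], [0, 0, 6]] with A = PJP^{-1}, so e^{tA} = P e^{tJ} P^{-1}.

For a Jordan block J_k(λ), e^{tJ_k(λ)} = e^{λt} · (I + tN + t^2 N^2/2! + ... + t^{k-1} N^{k-1}/(k-1)!) where N is the nilpotent superdiagonal part.

Assembling the blocks and conjugating back gives the entries of e^{tA} as shown above.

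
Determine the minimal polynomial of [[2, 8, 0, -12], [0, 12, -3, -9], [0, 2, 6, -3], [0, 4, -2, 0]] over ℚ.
The characteristic polynomial factors as (x - 6)^3(x - 2). The minimal polynomial is ∏(x - λ)^{k_λ} where k_λ is the size of the largest Jordan block at λ.

For λ = 2: rank(A - 2I) = 3, and the largest Jordan block has size 1 (the smallest k with rank((A - 2I)^k) = rank((A - 2I)^(k+1))).
For λ = 6: rank(A - 6I) = 3, and the largest Jordan block has size 3 (the smallest k with rank((A - 6I)^k) = rank((A - 6I)^(k+1))).

So m_A(x) = (x - 6)^3(x - 2).

m_A(x) = (x - 6)^3(x - 2)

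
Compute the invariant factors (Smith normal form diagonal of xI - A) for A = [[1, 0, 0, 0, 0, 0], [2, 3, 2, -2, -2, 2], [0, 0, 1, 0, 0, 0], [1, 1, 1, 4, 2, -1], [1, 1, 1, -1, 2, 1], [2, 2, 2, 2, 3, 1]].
The Jordan structure of A has elementary divisors (x - 1), (x - 1), (x - 1), (x - 3)^3. Arranging the block sizes at each eigenvalue in decreasing order and taking row products gives the invariant factors.

Invariant factors (smallest first, each dividing the next): x - 1, x - 1, (x - 3)^3(x - 1).

Check: the last factor (x - 3)^3(x - 1) is the minimal polynomial, and the product (x - 3)^3(x - 1)^3 is the characteristic polynomial.

x - 1, x - 1, (x - 3)^3(x - 1)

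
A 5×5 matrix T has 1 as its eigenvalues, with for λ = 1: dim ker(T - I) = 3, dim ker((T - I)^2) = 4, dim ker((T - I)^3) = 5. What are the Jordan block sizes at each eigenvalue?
Jordan blocks: (1, 3), (1, 1), (1, 1)

λ = 1: successive nullity increments [3, 1, 1] count blocks of size ≥ k; block sizes are [3, 1, 1].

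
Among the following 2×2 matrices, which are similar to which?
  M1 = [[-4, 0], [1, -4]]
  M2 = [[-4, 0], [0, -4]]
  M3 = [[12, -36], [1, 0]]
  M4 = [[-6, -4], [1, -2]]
Characteristic polynomials: χ_{M1} = (x + 4)^2, χ_{M2} = (x + 4)^2, χ_{M3} = (x - 6)^2, χ_{M4} = (x + 4)^2.

{M1, M4}: invariant factors (x + 4)^2.

{M2}: invariant factors x + 4, x + 4.

{M3}: invariant factors (x - 6)^2.

Matrices are similar if and only if their invariant-factor lists agree; the partition into similarity classes is {M1, M4}, {M2}, {M3}.

3 classes: {M1, M4}, {M2}, {M3}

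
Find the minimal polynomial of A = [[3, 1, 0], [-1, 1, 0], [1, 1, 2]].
The characteristic polynomial factors as (x - 2)^3. The minimal polynomial is ∏(x - λ)^{k_λ} where k_λ is the size of the largest Jordan block at λ.

For λ = 2: rank(A - 2I) = 1, and the largest Jordan block has size 2 (the smallest k with rank((A - 2I)^k) = rank((A - 2I)^(k+1))).

So m_A(x) = (x - 2)^2.

m_A(x) = (x - 2)^2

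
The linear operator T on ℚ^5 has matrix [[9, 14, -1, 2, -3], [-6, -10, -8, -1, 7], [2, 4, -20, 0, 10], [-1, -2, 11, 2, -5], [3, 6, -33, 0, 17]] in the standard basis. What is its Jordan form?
The characteristic polynomial is det(xI - A) = (x - 2)^3(x + 4)^2, so the eigenvalues are -4 (algebraic multiplicity 2), 2 (algebraic multiplicity 3).

For λ = -4: rank(A + 4I) = 4, rank((A + 4I)^2) = 3. The eigenspace has dimension 5 - 4 = 1, so there is 1 Jordan block; the rank sequence gives block sizes [2].

For λ = 2: rank(A - 2I) = 3, rank((A - 2I)^2) = 2. The eigenspace has dimension 5 - 3 = 2, so there are 2 Jordan blocks; the rank sequence gives block sizes [2, 1].

Assembling the blocks gives the Jordan form J above.

J = [[-4, 1, 0, 0, 0], [0, -4, 0, 0, 0], [0, 0, 2, 1, 0], [0, 0, 0, 2, 0], [0, 0, 0, 0, 2]]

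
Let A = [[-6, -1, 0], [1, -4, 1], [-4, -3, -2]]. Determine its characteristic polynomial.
χ_A(x) = (x + 4)^3

xI - A = [[x + 6, 1, 0], [-1, x + 4, -1], [4, 3, x + 2]].

Expanding det(xI - A) along the first row:
det(xI - A) = + (x + 6)·det([[x + 4, -1], [3, x + 2]]) - (1)·det([[-1, -1], [4, x + 2]]) + (0)·det([[-1, x + 4], [4, 3]]).

Evaluating gives χ_A(x) = x^3 + 12x^2 + 48x + 64 = (x + 4)^3.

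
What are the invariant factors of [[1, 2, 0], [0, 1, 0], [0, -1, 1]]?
The Jordan structure of A has elementary divisors (x - 1)^2, (x - 1). Arranging the block sizes at each eigenvalue in decreasing order and taking row products gives the invariant factors.

Invariant factors (smallest first, each dividing the next): x - 1, (x - 1)^2.

Check: the last factor (x - 1)^2 is the minimal polynomial, and the product (x - 1)^3 is the characteristic polynomial.

x - 1, (x - 1)^2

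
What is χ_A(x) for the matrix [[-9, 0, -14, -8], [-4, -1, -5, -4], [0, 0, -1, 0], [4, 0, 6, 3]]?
χ_A(x) = (x + 1)^3(x + 5)

xI - A = [[x + 9, 0, 14, 8], [4, x + 1, 5, 4], [0, 0, x + 1, 0], [-4, 0, -6, x - 3]].

Expanding det(xI - A) along the first row:
det(xI - A) = + (x + 9)·det([[x + 1, 5, 4], [0, x + 1, 0], [0, -6, x - 3]]) - (0)·det([[4, 5, 4], [0, x + 1, 0], [-4, -6, x - 3]]) + (14)·det([[4, x + 1, 4], [0, 0, 0], [-4, 0, x - 3]]) - (8)·det([[4, x + 1, 5], [0, 0, x + 1], [-4, 0, -6]]).

Evaluating gives χ_A(x) = x^4 + 8x^3 + 18x^2 + 16x + 5 = (x + 1)^3(x + 5).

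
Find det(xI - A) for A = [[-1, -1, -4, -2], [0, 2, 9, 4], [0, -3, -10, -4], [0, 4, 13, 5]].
xI - A = [[x + 1, 1, 4, 2], [0, x - 2, -9, -4], [0, 3, x + 10, 4], [0, -4, -13, x - 5]].

Expanding det(xI - A) along the first row:
det(xI - A) = + (x + 1)·det([[x - 2, -9, -4], [3, x + 10, 4], [-4, -13, x - 5]]) - (1)·det([[0, -9, -4], [0, x + 10, 4], [0, -13, x - 5]]) + (4)·det([[0, x - 2, -4], [0, 3, 4], [0, -4, x - 5]]) - (2)·det([[0, x - 2, -9], [0, 3, x + 10], [0, -4, -13]]).

Evaluating gives χ_A(x) = x^4 + 4x^3 + 6x^2 + 4x + 1 = (x + 1)^4.

χ_A(x) = (x + 1)^4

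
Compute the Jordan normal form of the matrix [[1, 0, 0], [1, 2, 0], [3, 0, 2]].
The characteristic polynomial is det(xI - A) = (x - 2)^2(x - 1), so the eigenvalues are 1 (algebraic multiplicity 1), 2 (algebraic multiplicity 2).

For λ = 1: algebraic multiplicity 1 gives one 1×1 block.

For λ = 2: rank(A - 2I) = 1. The eigenspace has dimension 3 - 1 = 2, so there are 2 Jordan blocks; the rank sequence gives block sizes [1, 1].

Assembling the blocks gives the Jordan form J above.

J = [[1, 0, 0], [0, 2, 0], [0, 0, 2]]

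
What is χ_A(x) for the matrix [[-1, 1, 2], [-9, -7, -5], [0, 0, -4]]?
χ_A(x) = (x + 4)^3

xI - A = [[x + 1, -1, -2], [9, x + 7, 5], [0, 0, x + 4]].

Expanding det(xI - A) along the first row:
det(xI - A) = + (x + 1)·det([[x + 7, 5], [0, x + 4]]) - (-1)·det([[9, 5], [0, x + 4]]) + (-2)·det([[9, x + 7], [0, 0]]).

Evaluating gives χ_A(x) = x^3 + 12x^2 + 48x + 64 = (x + 4)^3.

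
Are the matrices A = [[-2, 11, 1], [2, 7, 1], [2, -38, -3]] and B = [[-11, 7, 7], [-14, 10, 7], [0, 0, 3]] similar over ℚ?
No.

Both have characteristic polynomial (x - 3)^2(x + 4), but the minimal polynomial of A is (x - 3)^2(x + 4) while the minimal polynomial of B is (x - 3)(x + 4). The minimal polynomial is a similarity invariant, so A and B are not similar.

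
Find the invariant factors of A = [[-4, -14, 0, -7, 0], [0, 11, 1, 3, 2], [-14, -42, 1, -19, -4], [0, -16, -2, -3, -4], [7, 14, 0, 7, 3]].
The Jordan structure of A has elementary divisors (x + 4), (x - 3)^3, (x - 3). Arranging the block sizes at each eigenvalue in decreasing order and taking row products gives the invariant factors.

Invariant factors (smallest first, each dividing the next): x - 3, (x - 3)^3(x + 4).

Check: the last factor (x - 3)^3(x + 4) is the minimal polynomial, and the product (x - 3)^4(x + 4) is the characteristic polynomial.

x - 3, (x - 3)^3(x + 4)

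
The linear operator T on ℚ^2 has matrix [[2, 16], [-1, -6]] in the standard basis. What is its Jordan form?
The characteristic polynomial is det(xI - A) = (x + 2)^2, so the eigenvalues are -2 (algebraic multiplicity 2).

For λ = -2: rank(A + 2I) = 1, rank((A + 2I)^2) = 0. The eigenspace has dimension 2 - 1 = 1, so there is 1 Jordan block; the rank sequence gives block sizes [2].

Assembling the blocks gives the Jordan form J above.

J = [[-2, 1], [0, -2]]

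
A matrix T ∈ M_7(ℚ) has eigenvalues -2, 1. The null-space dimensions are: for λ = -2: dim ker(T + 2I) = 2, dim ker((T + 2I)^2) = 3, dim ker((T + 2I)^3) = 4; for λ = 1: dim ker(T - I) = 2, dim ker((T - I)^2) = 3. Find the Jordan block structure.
λ = -2: successive nullity increments [2, 1, 1] count blocks of size ≥ k; block sizes are [3, 1].
λ = 1: successive nullity increments [2, 1] count blocks of size ≥ k; block sizes are [2, 1].

Jordan blocks: (-2, 3), (-2, 1), (1, 2), (1, 1)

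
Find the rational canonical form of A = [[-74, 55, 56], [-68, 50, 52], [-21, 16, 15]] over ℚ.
R = [[0, 0, -20], [1, 0, -24], [0, 1, -9]]

The invariant factors of A (the non-unit diagonal entries of the Smith normal form of xI - A over ℚ[x]) are (x + 2)^2(x + 5), each dividing the next. The characteristic polynomial is their product, (x + 2)^2(x + 5).

The rational canonical form is the block-diagonal matrix of companion matrices C(f_i):
R = [[0, 0, -20], [1, 0, -24], [0, 1, -9]].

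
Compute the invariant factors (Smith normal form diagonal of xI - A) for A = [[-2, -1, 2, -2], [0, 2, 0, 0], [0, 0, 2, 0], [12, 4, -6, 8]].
x - 2, (x - 4)(x - 2)^2

The Jordan structure of A has elementary divisors (x - 2)^2, (x - 2), (x - 4). Arranging the block sizes at each eigenvalue in decreasing order and taking row products gives the invariant factors.

Invariant factors (smallest first, each dividing the next): x - 2, (x - 4)(x - 2)^2.

Check: the last factor (x - 4)(x - 2)^2 is the minimal polynomial, and the product (x - 4)(x - 2)^3 is the characteristic polynomial.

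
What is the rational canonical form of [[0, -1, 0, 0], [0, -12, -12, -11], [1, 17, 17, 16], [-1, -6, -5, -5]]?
The invariant factors of A (the non-unit diagonal entries of the Smith normal form of xI - A over ℚ[x]) are x(x + 3)(x^2 - 3x - 2), each dividing the next. The characteristic polynomial is their product, x(x + 3)(x^2 - 3x - 2).

The rational canonical form is the block-diagonal matrix of companion matrices C(f_i):
R = [[0, 0, 0, 0], [1, 0, 0, 6], [0, 1, 0, 11], [0, 0, 1, 0]].

Note the characteristic polynomial does not split into linear factors over ℚ, so A has no Jordan form over ℚ; the rational canonical form exists over any field.

R = [[0, 0, 0, 0], [1, 0, 0, 6], [0, 1, 0, 11], [0, 0, 1, 0]]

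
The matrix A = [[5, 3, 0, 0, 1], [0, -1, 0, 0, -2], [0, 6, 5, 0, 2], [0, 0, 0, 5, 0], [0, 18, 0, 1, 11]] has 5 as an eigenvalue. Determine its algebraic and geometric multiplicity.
algebraic multiplicity 5, geometric multiplicity 3

The characteristic polynomial is (x - 5)^5, so the factor x - 5 appears with exponent 5: the algebraic multiplicity is 5.

rank(A - 5I) = 2, so the eigenspace has dimension 5 - 2 = 3: the geometric multiplicity is 3.

Since 3 < 5, A is not diagonalizable.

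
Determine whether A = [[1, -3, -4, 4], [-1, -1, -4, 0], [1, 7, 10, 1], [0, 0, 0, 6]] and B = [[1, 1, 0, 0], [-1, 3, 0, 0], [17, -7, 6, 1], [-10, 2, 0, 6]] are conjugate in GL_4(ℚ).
Yes.

Two matrices over a field are similar if and only if they have the same invariant factors.

Both A and B have characteristic polynomial (x - 6)^2(x - 2)^2 and minimal polynomial (x - 6)^2(x - 2)^2. Computing further, both have invariant factors (x - 6)^2(x - 2)^2. Hence A and B are similar.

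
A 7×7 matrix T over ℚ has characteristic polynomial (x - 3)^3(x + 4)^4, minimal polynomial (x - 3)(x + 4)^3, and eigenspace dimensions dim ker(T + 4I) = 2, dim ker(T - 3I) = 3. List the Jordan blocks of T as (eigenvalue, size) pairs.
λ = -4: algebraic multiplicity 4 (exponent in χ_T), largest block size 3 (exponent in m_T), 2 blocks (geometric multiplicity). These force block sizes [3, 1].
λ = 3: algebraic multiplicity 3 (exponent in χ_T), largest block size 1 (exponent in m_T), 3 blocks (geometric multiplicity). These force block sizes [1, 1, 1].

Jordan blocks: (-4, 3), (-4, 1), (3, 1), (3, 1), (3, 1)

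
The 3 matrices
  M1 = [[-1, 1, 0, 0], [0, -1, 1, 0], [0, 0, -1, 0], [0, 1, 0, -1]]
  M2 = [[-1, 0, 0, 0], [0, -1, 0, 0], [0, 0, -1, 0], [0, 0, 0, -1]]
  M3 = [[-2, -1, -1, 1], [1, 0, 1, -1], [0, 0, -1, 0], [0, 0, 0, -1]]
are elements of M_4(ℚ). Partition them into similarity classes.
3 classes: {M1}, {M2}, {M3}

Characteristic polynomials: χ_{M1} = (x + 1)^4, χ_{M2} = (x + 1)^4, χ_{M3} = (x + 1)^4.

{M1}: invariant factors x + 1, (x + 1)^3.

{M2}: invariant factors x + 1, x + 1, x + 1, x + 1.

{M3}: invariant factors x + 1, x + 1, (x + 1)^2.

Matrices are similar if and only if their invariant-factor lists agree; the partition into similarity classes is {M1}, {M2}, {M3}.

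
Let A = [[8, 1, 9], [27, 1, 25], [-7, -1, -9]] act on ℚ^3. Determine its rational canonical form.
The invariant factors of A (the non-unit diagonal entries of the Smith normal form of xI - A over ℚ[x]) are (x - 4)(x + 2)^2, each dividing the next. The characteristic polynomial is their product, (x - 4)(x + 2)^2.

The rational canonical form is the block-diagonal matrix of companion matrices C(f_i):
R = [[0, 0, 16], [1, 0, 12], [0, 1, 0]].

R = [[0, 0, 16], [1, 0, 12], [0, 1, 0]]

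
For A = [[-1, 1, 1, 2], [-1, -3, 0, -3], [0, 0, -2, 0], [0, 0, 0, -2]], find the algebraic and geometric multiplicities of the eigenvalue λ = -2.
algebraic multiplicity 4, geometric multiplicity 2

The characteristic polynomial is (x + 2)^4, so the factor x + 2 appears with exponent 4: the algebraic multiplicity is 4.

rank(A + 2I) = 2, so the eigenspace has dimension 4 - 2 = 2: the geometric multiplicity is 2.

Since 2 < 4, A is not diagonalizable.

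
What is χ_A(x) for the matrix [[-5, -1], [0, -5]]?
χ_A(x) = (x + 5)^2

xI - A = [[x + 5, 1], [0, x + 5]].

Expanding det(xI - A) along the first row:
det(xI - A) = + (x + 5)·det([[x + 5]]) - (1)·det([[0]]).

Evaluating gives χ_A(x) = x^2 + 10x + 25 = (x + 5)^2.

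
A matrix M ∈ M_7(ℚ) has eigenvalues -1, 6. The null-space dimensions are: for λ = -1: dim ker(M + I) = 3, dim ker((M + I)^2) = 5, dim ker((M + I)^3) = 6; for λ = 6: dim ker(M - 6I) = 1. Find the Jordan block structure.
Jordan blocks: (-1, 3), (-1, 2), (-1, 1), (6, 1)

λ = -1: successive nullity increments [3, 2, 1] count blocks of size ≥ k; block sizes are [3, 2, 1].
λ = 6: successive nullity increments [1] count blocks of size ≥ k; block sizes are [1].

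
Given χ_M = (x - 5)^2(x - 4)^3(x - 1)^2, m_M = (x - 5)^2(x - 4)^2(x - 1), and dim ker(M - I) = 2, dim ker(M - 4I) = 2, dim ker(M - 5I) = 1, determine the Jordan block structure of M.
λ = 1: algebraic multiplicity 2 (exponent in χ_M), largest block size 1 (exponent in m_M), 2 blocks (geometric multiplicity). These force block sizes [1, 1].
λ = 4: algebraic multiplicity 3 (exponent in χ_M), largest block size 2 (exponent in m_M), 2 blocks (geometric multiplicity). These force block sizes [2, 1].
λ = 5: algebraic multiplicity 2 (exponent in χ_M), largest block size 2 (exponent in m_M), 1 block (geometric multiplicity). This forces block sizes [2].

Jordan blocks: (1, 1), (1, 1), (4, 2), (4, 1), (5, 2)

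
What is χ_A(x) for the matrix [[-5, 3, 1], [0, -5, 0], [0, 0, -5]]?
xI - A = [[x + 5, -3, -1], [0, x + 5, 0], [0, 0, x + 5]].

Expanding det(xI - A) along the first row:
det(xI - A) = + (x + 5)·det([[x + 5, 0], [0, x + 5]]) - (-3)·det([[0, 0], [0, x + 5]]) + (-1)·det([[0, x + 5], [0, 0]]).

Evaluating gives χ_A(x) = x^3 + 15x^2 + 75x + 125 = (x + 5)^3.

χ_A(x) = (x + 5)^3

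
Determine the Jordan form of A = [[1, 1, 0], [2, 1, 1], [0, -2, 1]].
The characteristic polynomial is det(xI - A) = (x - 1)^3, so the eigenvalues are 1 (algebraic multiplicity 3).

For λ = 1: rank(A - I) = 2, rank((A - I)^2) = 1, rank((A - I)^3) = 0. The eigenspace has dimension 3 - 2 = 1, so there is 1 Jordan block; the rank sequence gives block sizes [3].

Assembling the blocks gives the Jordan form J above.

J = [[1, 1, 0], [0, 1, 1], [0, 0, 1]]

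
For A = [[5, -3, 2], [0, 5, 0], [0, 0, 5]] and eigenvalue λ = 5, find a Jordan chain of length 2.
v_1 = [[5, -1, -1]]^T, v_2 = [[1, 0, 0]]^T

We seek v_1 ∈ ker((A - 5I)^2) \ ker(A - 5I), then set v_{i+1} = (A - 5I) v_i.

One such chain is v_1 = [[5, -1, -1]]^T, v_2 = [[1, 0, 0]]^T. Check: (A - 5I) v_2 = [[0, 0, 0]]^T = 0.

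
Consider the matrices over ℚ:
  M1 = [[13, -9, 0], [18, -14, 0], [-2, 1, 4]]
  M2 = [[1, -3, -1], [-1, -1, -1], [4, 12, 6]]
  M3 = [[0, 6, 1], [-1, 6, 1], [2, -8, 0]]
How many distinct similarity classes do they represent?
3 classes: {M1}, {M2}, {M3}

Characteristic polynomials: χ_{M1} = (x - 4)^2(x + 5), χ_{M2} = (x - 2)^3, χ_{M3} = (x - 2)^3.

{M1}: invariant factors (x - 4)^2(x + 5).

{M2}: invariant factors x - 2, (x - 2)^2.

{M3}: invariant factors (x - 2)^3.

Matrices are similar if and only if their invariant-factor lists agree; the partition into similarity classes is {M1}, {M2}, {M3}.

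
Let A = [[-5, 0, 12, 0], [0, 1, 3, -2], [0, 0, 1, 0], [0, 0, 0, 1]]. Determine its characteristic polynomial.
xI - A = [[x + 5, 0, -12, 0], [0, x - 1, -3, 2], [0, 0, x - 1, 0], [0, 0, 0, x - 1]].

Expanding det(xI - A) along the first row:
det(xI - A) = + (x + 5)·det([[x - 1, -3, 2], [0, x - 1, 0], [0, 0, x - 1]]) - (0)·det([[0, -3, 2], [0, x - 1, 0], [0, 0, x - 1]]) + (-12)·det([[0, x - 1, 2], [0, 0, 0], [0, 0, x - 1]]) - (0)·det([[0, x - 1, -3], [0, 0, x - 1], [0, 0, 0]]).

Evaluating gives χ_A(x) = x^4 + 2x^3 - 12x^2 + 14x - 5 = (x - 1)^3(x + 5).

χ_A(x) = (x - 1)^3(x + 5)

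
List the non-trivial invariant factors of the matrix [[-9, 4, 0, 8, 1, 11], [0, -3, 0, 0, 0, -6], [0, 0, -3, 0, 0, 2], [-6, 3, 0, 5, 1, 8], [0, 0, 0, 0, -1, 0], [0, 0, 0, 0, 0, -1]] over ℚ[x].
(x + 1)(x + 3), (x + 1)^2(x + 3)^2

The Jordan structure of A has elementary divisors (x + 3)^2, (x + 3), (x + 1)^2, (x + 1). Arranging the block sizes at each eigenvalue in decreasing order and taking row products gives the invariant factors.

Invariant factors (smallest first, each dividing the next): (x + 1)(x + 3), (x + 1)^2(x + 3)^2.

Check: the last factor (x + 1)^2(x + 3)^2 is the minimal polynomial, and the product (x + 1)^3(x + 3)^3 is the characteristic polynomial.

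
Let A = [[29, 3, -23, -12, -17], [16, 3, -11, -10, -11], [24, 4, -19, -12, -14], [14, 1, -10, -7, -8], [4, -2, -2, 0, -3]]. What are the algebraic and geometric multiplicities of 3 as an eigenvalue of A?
The characteristic polynomial is (x - 3)^2(x + 1)^3, so the factor x - 3 appears with exponent 2: the algebraic multiplicity is 2.

rank(A - 3I) = 3, so the eigenspace has dimension 5 - 3 = 2: the geometric multiplicity is 2.

algebraic multiplicity 2, geometric multiplicity 2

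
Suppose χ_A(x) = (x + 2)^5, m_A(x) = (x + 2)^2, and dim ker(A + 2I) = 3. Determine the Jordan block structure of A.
λ = -2: algebraic multiplicity 5 (exponent in χ_A), largest block size 2 (exponent in m_A), 3 blocks (geometric multiplicity). These force block sizes [2, 2, 1].

Jordan blocks: (-2, 2), (-2, 2), (-2, 1)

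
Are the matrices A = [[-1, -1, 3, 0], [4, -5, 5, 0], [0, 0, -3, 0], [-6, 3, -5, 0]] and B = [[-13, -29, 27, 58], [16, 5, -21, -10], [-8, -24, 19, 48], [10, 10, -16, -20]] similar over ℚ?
Two matrices over a field are similar if and only if they have the same invariant factors.

Both A and B have characteristic polynomial x(x + 3)^3 and minimal polynomial x(x + 3)^3. Computing further, both have invariant factors x(x + 3)^3. Hence A and B are similar.

Yes.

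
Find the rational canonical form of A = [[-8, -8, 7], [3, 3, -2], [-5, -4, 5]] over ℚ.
R = [[0, 0, 5], [1, 0, -2], [0, 1, 0]]

The invariant factors of A (the non-unit diagonal entries of the Smith normal form of xI - A over ℚ[x]) are x^3 + 2x - 5, each dividing the next. The characteristic polynomial is their product, x^3 + 2x - 5.

The rational canonical form is the block-diagonal matrix of companion matrices C(f_i):
R = [[0, 0, 5], [1, 0, -2], [0, 1, 0]].

Note the characteristic polynomial does not split into linear factors over ℚ, so A has no Jordan form over ℚ; the rational canonical form exists over any field.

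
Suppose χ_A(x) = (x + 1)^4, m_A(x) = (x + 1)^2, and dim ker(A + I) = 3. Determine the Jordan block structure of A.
Jordan blocks: (-1, 2), (-1, 1), (-1, 1)

λ = -1: algebraic multiplicity 4 (exponent in χ_A), largest block size 2 (exponent in m_A), 3 blocks (geometric multiplicity). These force block sizes [2, 1, 1].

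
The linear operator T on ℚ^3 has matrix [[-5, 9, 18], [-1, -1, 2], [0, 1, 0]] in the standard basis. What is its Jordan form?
J = [[-2, 1, 0], [0, -2, 1], [0, 0, -2]]

The characteristic polynomial is det(xI - A) = (x + 2)^3, so the eigenvalues are -2 (algebraic multiplicity 3).

For λ = -2: rank(A + 2I) = 2, rank((A + 2I)^2) = 1, rank((A + 2I)^3) = 0. The eigenspace has dimension 3 - 2 = 1, so there is 1 Jordan block; the rank sequence gives block sizes [3].

Assembling the blocks gives the Jordan form J above.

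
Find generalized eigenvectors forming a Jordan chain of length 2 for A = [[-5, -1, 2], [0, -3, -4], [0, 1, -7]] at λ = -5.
v_1 = [[1, -1, 0]]^T, v_2 = [[1, -2, -1]]^T

We seek v_1 ∈ ker((A + 5I)^2) \ ker(A + 5I), then set v_{i+1} = (A + 5I) v_i.

One such chain is v_1 = [[1, -1, 0]]^T, v_2 = [[1, -2, -1]]^T. Check: (A + 5I) v_2 = [[0, 0, 0]]^T = 0.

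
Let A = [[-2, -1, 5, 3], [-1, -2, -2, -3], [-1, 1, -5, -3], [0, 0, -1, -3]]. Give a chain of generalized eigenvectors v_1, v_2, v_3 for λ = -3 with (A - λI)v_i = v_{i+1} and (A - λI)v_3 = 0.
v_1 = [[0, 1, 0, 0]]^T, v_2 = [[-1, 1, 1, 0]]^T, v_3 = [[3, 0, 0, -1]]^T

We seek v_1 ∈ ker((A + 3I)^3) \ ker((A + 3I)^2), then set v_{i+1} = (A + 3I) v_i.

One such chain is v_1 = [[0, 1, 0, 0]]^T, v_2 = [[-1, 1, 1, 0]]^T, v_3 = [[3, 0, 0, -1]]^T. Check: (A + 3I) v_3 = [[0, 0, 0, 0]]^T = 0.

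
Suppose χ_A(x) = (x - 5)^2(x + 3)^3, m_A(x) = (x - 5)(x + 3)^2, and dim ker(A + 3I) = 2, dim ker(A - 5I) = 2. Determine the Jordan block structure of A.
λ = -3: algebraic multiplicity 3 (exponent in χ_A), largest block size 2 (exponent in m_A), 2 blocks (geometric multiplicity). These force block sizes [2, 1].
λ = 5: algebraic multiplicity 2 (exponent in χ_A), largest block size 1 (exponent in m_A), 2 blocks (geometric multiplicity). These force block sizes [1, 1].

Jordan blocks: (-3, 2), (-3, 1), (5, 1), (5, 1)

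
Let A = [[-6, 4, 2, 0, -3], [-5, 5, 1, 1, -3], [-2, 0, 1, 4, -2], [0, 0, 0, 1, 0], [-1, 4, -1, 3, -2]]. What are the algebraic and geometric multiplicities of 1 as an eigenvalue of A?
algebraic multiplicity 2, geometric multiplicity 2

The characteristic polynomial is (x - 1)^2(x + 1)^3, so the factor x - 1 appears with exponent 2: the algebraic multiplicity is 2.

rank(A - I) = 3, so the eigenspace has dimension 5 - 3 = 2: the geometric multiplicity is 2.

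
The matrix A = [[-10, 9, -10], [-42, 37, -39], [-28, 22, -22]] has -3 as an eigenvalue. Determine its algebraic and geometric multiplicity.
The characteristic polynomial is (x - 4)^2(x + 3), so the factor x + 3 appears with exponent 1: the algebraic multiplicity is 1.

rank(A + 3I) = 2, so the eigenspace has dimension 3 - 2 = 1: the geometric multiplicity is 1.

algebraic multiplicity 1, geometric multiplicity 1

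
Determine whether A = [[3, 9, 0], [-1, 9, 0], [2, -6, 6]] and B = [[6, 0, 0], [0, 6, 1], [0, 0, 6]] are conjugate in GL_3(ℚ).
Yes.

Two matrices over a field are similar if and only if they have the same invariant factors.

Both A and B have characteristic polynomial (x - 6)^3 and minimal polynomial (x - 6)^2. Computing further, both have invariant factors x - 6, (x - 6)^2. Hence A and B are similar.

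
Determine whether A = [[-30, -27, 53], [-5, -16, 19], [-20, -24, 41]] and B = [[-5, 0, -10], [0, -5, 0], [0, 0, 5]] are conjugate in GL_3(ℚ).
Both have characteristic polynomial (x - 5)(x + 5)^2, but the minimal polynomial of A is (x - 5)(x + 5)^2 while the minimal polynomial of B is (x - 5)(x + 5). The minimal polynomial is a similarity invariant, so A and B are not similar.

No.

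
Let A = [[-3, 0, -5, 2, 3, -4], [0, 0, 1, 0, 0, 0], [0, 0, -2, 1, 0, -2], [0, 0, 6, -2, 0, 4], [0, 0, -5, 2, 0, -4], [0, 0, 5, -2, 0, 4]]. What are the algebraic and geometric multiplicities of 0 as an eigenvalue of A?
The characteristic polynomial is x^5(x + 3), so the factor x appears with exponent 5: the algebraic multiplicity is 5.

rank(A) = 3, so the eigenspace has dimension 6 - 3 = 3: the geometric multiplicity is 3.

Since 3 < 5, A is not diagonalizable.

algebraic multiplicity 5, geometric multiplicity 3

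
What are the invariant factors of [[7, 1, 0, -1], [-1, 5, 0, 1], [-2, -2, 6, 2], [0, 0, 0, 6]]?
The Jordan structure of A has elementary divisors (x - 6)^2, (x - 6), (x - 6). Arranging the block sizes at each eigenvalue in decreasing order and taking row products gives the invariant factors.

Invariant factors (smallest first, each dividing the next): x - 6, x - 6, (x - 6)^2.

Check: the last factor (x - 6)^2 is the minimal polynomial, and the product (x - 6)^4 is the characteristic polynomial.

x - 6, x - 6, (x - 6)^2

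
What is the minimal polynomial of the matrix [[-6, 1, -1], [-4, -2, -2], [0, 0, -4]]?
m_A(x) = (x + 4)^2

The characteristic polynomial factors as (x + 4)^3. The minimal polynomial is ∏(x - λ)^{k_λ} where k_λ is the size of the largest Jordan block at λ.

For λ = -4: rank(A + 4I) = 1, and the largest Jordan block has size 2 (the smallest k with rank((A + 4I)^k) = rank((A + 4I)^(k+1))).

So m_A(x) = (x + 4)^2.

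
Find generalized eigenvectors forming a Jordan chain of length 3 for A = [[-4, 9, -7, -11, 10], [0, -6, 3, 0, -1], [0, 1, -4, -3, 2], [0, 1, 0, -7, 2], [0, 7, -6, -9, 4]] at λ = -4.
v_1 = [[1, 0, 1, 1, 2]]^T, v_2 = [[2, 1, 1, 1, 1]]^T, v_3 = [[1, 0, 0, 0, 0]]^T

We seek v_1 ∈ ker((A + 4I)^3) \ ker((A + 4I)^2), then set v_{i+1} = (A + 4I) v_i.

One such chain is v_1 = [[1, 0, 1, 1, 2]]^T, v_2 = [[2, 1, 1, 1, 1]]^T, v_3 = [[1, 0, 0, 0, 0]]^T. Check: (A + 4I) v_3 = [[0, 0, 0, 0, 0]]^T = 0.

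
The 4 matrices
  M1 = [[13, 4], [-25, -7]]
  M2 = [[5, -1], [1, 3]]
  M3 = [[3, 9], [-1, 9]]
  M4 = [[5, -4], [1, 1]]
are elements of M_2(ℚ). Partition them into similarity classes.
Characteristic polynomials: χ_{M1} = (x - 3)^2, χ_{M2} = (x - 4)^2, χ_{M3} = (x - 6)^2, χ_{M4} = (x - 3)^2.

{M1, M4}: invariant factors (x - 3)^2.

{M2}: invariant factors (x - 4)^2.

{M3}: invariant factors (x - 6)^2.

Matrices are similar if and only if their invariant-factor lists agree; the partition into similarity classes is {M1, M4}, {M2}, {M3}.

3 classes: {M1, M4}, {M2}, {M3}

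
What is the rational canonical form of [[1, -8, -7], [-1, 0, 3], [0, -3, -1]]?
The invariant factors of A (the non-unit diagonal entries of the Smith normal form of xI - A over ℚ[x]) are x^3 + 4, each dividing the next. The characteristic polynomial is their product, x^3 + 4.

The rational canonical form is the block-diagonal matrix of companion matrices C(f_i):
R = [[0, 0, -4], [1, 0, 0], [0, 1, 0]].

Note the characteristic polynomial does not split into linear factors over ℚ, so A has no Jordan form over ℚ; the rational canonical form exists over any field.

R = [[0, 0, -4], [1, 0, 0], [0, 1, 0]]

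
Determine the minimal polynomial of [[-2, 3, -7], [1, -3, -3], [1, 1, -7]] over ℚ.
m_A(x) = (x + 4)^3

The characteristic polynomial factors as (x + 4)^3. The minimal polynomial is ∏(x - λ)^{k_λ} where k_λ is the size of the largest Jordan block at λ.

For λ = -4: rank(A + 4I) = 2, and the largest Jordan block has size 3 (the smallest k with rank((A + 4I)^k) = rank((A + 4I)^(k+1))).

So m_A(x) = (x + 4)^3.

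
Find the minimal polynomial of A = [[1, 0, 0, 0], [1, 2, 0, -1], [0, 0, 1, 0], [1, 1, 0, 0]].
m_A(x) = (x - 1)^2

The characteristic polynomial factors as (x - 1)^4. The minimal polynomial is ∏(x - λ)^{k_λ} where k_λ is the size of the largest Jordan block at λ.

For λ = 1: rank(A - I) = 1, and the largest Jordan block has size 2 (the smallest k with rank((A - I)^k) = rank((A - I)^(k+1))).

So m_A(x) = (x - 1)^2.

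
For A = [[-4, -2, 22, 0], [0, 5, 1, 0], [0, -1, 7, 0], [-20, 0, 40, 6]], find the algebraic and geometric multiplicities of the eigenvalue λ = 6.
The characteristic polynomial is (x - 6)^3(x + 4), so the factor x - 6 appears with exponent 3: the algebraic multiplicity is 3.

rank(A - 6I) = 2, so the eigenspace has dimension 4 - 2 = 2: the geometric multiplicity is 2.

Since 2 < 3, A is not diagonalizable.

algebraic multiplicity 3, geometric multiplicity 2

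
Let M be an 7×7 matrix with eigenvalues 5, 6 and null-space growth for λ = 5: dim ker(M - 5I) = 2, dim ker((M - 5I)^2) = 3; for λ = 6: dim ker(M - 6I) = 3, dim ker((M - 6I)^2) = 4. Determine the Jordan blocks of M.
Jordan blocks: (5, 2), (5, 1), (6, 2), (6, 1), (6, 1)

λ = 5: successive nullity increments [2, 1] count blocks of size ≥ k; block sizes are [2, 1].
λ = 6: successive nullity increments [3, 1] count blocks of size ≥ k; block sizes are [2, 1, 1].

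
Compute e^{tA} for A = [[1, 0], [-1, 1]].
A has Jordan form J = [[1, 1], [0, 1]] with A = PJP^{-1}, so e^{tA} = P e^{tJ} P^{-1}.

For a Jordan block J_k(λ), e^{tJ_k(λ)} = e^{λt} · (I + tN + t^2 N^2/2! + ... + t^{k-1} N^{k-1}/(k-1)!) where N is the nilpotent superdiagonal part.

Assembling the blocks and conjugating back gives the entries of e^{tA} as shown above.

e^{tA} = [[e^{t}, 0], [-t*e^{t}, e^{t}]]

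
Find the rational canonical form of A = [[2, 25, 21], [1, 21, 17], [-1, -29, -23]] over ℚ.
The invariant factors of A (the non-unit diagonal entries of the Smith normal form of xI - A over ℚ[x]) are x^3 + 2x - 2, each dividing the next. The characteristic polynomial is their product, x^3 + 2x - 2.

The rational canonical form is the block-diagonal matrix of companion matrices C(f_i):
R = [[0, 0, 2], [1, 0, -2], [0, 1, 0]].

Note the characteristic polynomial does not split into linear factors over ℚ, so A has no Jordan form over ℚ; the rational canonical form exists over any field.

R = [[0, 0, 2], [1, 0, -2], [0, 1, 0]]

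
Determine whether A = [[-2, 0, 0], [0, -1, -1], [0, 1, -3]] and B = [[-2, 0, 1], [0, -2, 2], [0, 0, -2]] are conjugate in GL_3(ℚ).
Yes.

Two matrices over a field are similar if and only if they have the same invariant factors.

Both A and B have characteristic polynomial (x + 2)^3 and minimal polynomial (x + 2)^2. Computing further, both have invariant factors x + 2, (x + 2)^2. Hence A and B are similar.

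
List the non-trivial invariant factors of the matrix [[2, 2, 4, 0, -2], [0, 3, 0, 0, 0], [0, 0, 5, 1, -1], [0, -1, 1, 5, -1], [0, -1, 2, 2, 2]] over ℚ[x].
The Jordan structure of A has elementary divisors (x - 2), (x - 3), (x - 4)^2, (x - 4). Arranging the block sizes at each eigenvalue in decreasing order and taking row products gives the invariant factors.

Invariant factors (smallest first, each dividing the next): x - 4, (x - 4)^2(x - 3)(x - 2).

Check: the last factor (x - 4)^2(x - 3)(x - 2) is the minimal polynomial, and the product (x - 4)^3(x - 3)(x - 2) is the characteristic polynomial.

x - 4, (x - 4)^2(x - 3)(x - 2)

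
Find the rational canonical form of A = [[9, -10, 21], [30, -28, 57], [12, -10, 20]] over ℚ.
R = [[0, 0, 6], [1, 0, 14], [0, 1, 1]]

The invariant factors of A (the non-unit diagonal entries of the Smith normal form of xI - A over ℚ[x]) are (x + 3)(x^2 - 4x - 2), each dividing the next. The characteristic polynomial is their product, (x + 3)(x^2 - 4x - 2).

The rational canonical form is the block-diagonal matrix of companion matrices C(f_i):
R = [[0, 0, 6], [1, 0, 14], [0, 1, 1]].

Note the characteristic polynomial does not split into linear factors over ℚ, so A has no Jordan form over ℚ; the rational canonical form exists over any field.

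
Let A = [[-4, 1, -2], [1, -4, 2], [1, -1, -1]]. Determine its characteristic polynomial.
xI - A = [[x + 4, -1, 2], [-1, x + 4, -2], [-1, 1, x + 1]].

Expanding det(xI - A) along the first row:
det(xI - A) = + (x + 4)·det([[x + 4, -2], [1, x + 1]]) - (-1)·det([[-1, -2], [-1, x + 1]]) + (2)·det([[-1, x + 4], [-1, 1]]).

Evaluating gives χ_A(x) = x^3 + 9x^2 + 27x + 27 = (x + 3)^3.

χ_A(x) = (x + 3)^3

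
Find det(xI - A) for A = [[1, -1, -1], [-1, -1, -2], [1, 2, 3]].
χ_A(x) = (x - 1)^3

xI - A = [[x - 1, 1, 1], [1, x + 1, 2], [-1, -2, x - 3]].

Expanding det(xI - A) along the first row:
det(xI - A) = + (x - 1)·det([[x + 1, 2], [-2, x - 3]]) - (1)·det([[1, 2], [-1, x - 3]]) + (1)·det([[1, x + 1], [-1, -2]]).

Evaluating gives χ_A(x) = x^3 - 3x^2 + 3x - 1 = (x - 1)^3.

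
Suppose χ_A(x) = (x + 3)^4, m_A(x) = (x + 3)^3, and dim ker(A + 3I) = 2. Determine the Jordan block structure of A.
λ = -3: algebraic multiplicity 4 (exponent in χ_A), largest block size 3 (exponent in m_A), 2 blocks (geometric multiplicity). These force block sizes [3, 1].

Jordan blocks: (-3, 3), (-3, 1)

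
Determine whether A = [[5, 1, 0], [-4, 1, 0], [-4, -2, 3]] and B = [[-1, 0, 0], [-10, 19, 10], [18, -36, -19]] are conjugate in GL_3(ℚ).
trace(A) = 9 but trace(B) = -1. The trace is a similarity invariant, so A and B are not similar.

No.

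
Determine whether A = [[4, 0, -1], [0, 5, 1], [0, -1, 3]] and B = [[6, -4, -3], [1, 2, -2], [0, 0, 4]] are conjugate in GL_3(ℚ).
Two matrices over a field are similar if and only if they have the same invariant factors.

Both A and B have characteristic polynomial (x - 4)^3 and minimal polynomial (x - 4)^3. Computing further, both have invariant factors (x - 4)^3. Hence A and B are similar.

Yes.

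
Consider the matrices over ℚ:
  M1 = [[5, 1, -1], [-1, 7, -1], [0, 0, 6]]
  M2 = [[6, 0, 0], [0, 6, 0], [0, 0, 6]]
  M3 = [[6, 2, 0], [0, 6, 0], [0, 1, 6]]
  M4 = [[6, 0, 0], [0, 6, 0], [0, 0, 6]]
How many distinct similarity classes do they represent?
2 classes: {M1, M3}, {M2, M4}

Characteristic polynomials: χ_{M1} = (x - 6)^3, χ_{M2} = (x - 6)^3, χ_{M3} = (x - 6)^3, χ_{M4} = (x - 6)^3.

{M1, M3}: invariant factors x - 6, (x - 6)^2.

{M2, M4}: invariant factors x - 6, x - 6, x - 6.

Matrices are similar if and only if their invariant-factor lists agree; the partition into similarity classes is {M1, M3}, {M2, M4}.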